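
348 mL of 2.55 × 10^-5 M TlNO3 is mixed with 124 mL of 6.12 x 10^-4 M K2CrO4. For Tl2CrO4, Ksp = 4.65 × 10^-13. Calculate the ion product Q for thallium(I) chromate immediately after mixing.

5.68 x 10^-14

Total volume = 348 + 124 = 472 mL.
[Tl^+] = 2.55 x 10^-5 × (348/472) = 1.880 x 10^-5 M
[CrO4^2-] = 6.12 x 10^-4 × (124/472) = 1.608 × 10^-4 M
Tl2CrO4(s) ⇌ 2 Tl^+ + CrO4^2-, so Q = [Tl^+]^2[CrO4^2-]
Q = (1.880 × 10^-5)^2(1.608 × 10^-4) = 5.68 × 10^-14
Q < Ksp, so no precipitate of Tl2CrO4 forms.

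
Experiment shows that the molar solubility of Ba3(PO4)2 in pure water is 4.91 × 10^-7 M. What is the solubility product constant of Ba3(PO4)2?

Ba3(PO4)2(s) <=> 3 Ba^2+ + 2 PO4^3-
If s mol/L of Ba3(PO4)2 dissolves, [Ba^2+] = 3s and [PO4^3-] = 2s.
Ksp = [Ba^2+]^3[PO4^3-]^2
Substituting: Ksp = (3s)^3(2s)^2 = 108s^5
Ksp = 108 × (4.91 × 10^-7)^5 = 3.08 x 10^-30

Ksp ≈ 3.08 × 10^-30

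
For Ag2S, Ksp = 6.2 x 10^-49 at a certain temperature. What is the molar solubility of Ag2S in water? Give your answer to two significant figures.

s ≈ 5.4 x 10^-17 M

Ag2S(s) ⇌ 2 Ag^+ + S^2-
Ksp = [Ag^+]^2[S^2-]
With molar solubility s: [Ag^+] = 2s, [S^2-] = s.
So Ksp = (2s)^2 × s = 4s^3
Solving, s = (6.2 x 10^-49/4)^(1/3) = 5.4 x 10^-17 M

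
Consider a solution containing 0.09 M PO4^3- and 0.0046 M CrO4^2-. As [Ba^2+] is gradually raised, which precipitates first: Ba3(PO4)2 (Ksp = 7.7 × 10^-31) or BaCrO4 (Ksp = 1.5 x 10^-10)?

Each salt begins to precipitate when Q = Ksp, i.e. when [Ba^2+] reaches its threshold.
For Ba3(PO4)2: 7.7 × 10^-31 = (0.09)^2 × [Ba^2+]^3  ⇒  [Ba^2+] = 4.6 × 10^-10 M.
For BaCrO4: 1.5 x 10^-10 = 0.0046 × [Ba^2+]  ⇒  [Ba^2+] = 3.3 × 10^-8 M.
The salt with the lower threshold [Ba^2+] precipitates first: Ba3(PO4)2.

Ba3(PO4)2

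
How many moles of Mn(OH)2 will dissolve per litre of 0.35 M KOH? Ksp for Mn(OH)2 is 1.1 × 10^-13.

Mn(OH)2(s) ⇌ Mn^2+ + 2 OH^-
Ksp = [Mn^2+][OH^-]^2
Let s = moles of Mn(OH)2 that dissolve per litre. [Mn^2+] = s, [OH^-] = 0.35 + 2s ≈ 0.35 (Ksp is small, so little additional dissolves).
Ksp ≈ s × (0.35)^2
s = 9.0 × 10^-13 M
Check: 2s = 1.8 × 10^-12 ≪ 0.35, so the approximation is valid.

s = 9.0 × 10^-13 M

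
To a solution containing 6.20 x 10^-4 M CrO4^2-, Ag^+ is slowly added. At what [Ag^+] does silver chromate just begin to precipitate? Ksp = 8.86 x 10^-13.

Ag2CrO4(s) <=> 2 Ag^+ + CrO4^2-
Ksp = [Ag^+]^2[CrO4^2-]
Precipitation begins when Q = Ksp. With [CrO4^2-] = 6.20 x 10^-4 M:
8.86 x 10^-13 = (6.20 x 10^-4) × [Ag^+]^2
[Ag^+] = (8.86 x 10^-13 / 6.20 x 10^-4)^(1/2) = 3.78 × 10^-5 M

[Ag^+] ≈ 3.78e-5 M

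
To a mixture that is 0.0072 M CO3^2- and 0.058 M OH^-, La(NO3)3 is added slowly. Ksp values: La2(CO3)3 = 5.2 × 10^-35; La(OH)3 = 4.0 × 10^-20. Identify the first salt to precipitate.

Precipitation of each salt starts when its ion product equals its Ksp.
For La2(CO3)3: 5.2 × 10^-35 = (0.0072)^3 × [La^3+]^2  ⇒  [La^3+] = 1.2 × 10^-14 M.
For La(OH)3: 4.0 × 10^-20 = (0.058)^3 × [La^3+]  ⇒  [La^3+] = 2.1 × 10^-16 M.
The salt with the lower threshold [La^3+] precipitates first: La(OH)3.

La(OH)3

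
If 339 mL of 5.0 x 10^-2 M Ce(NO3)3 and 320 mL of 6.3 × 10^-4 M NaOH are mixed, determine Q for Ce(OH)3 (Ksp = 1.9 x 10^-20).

Q = 7.4 x 10^-13

Total volume = 339 + 320 = 659 mL.
[Ce^3+] = 5.0 x 10^-2 × (339/659) = 2.57 × 10^-2 M
[OH^-] = 6.3 × 10^-4 × (320/659) = 3.06 x 10^-4 M
Ce(OH)3(s) ⇌ Ce^3+(aq) + 3 OH^-(aq), so Q = [Ce^3+][OH^-]^3
Q = (2.57 × 10^-2)(3.06 x 10^-4)^3 = 7.4 × 10^-13
Q > Ksp, so Ce(OH)3 will precipitate.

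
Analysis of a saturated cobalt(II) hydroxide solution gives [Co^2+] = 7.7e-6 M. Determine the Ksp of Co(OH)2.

1.8 x 10^-15

Co(OH)2(s) ⇌ Co^2+(aq) + 2 OH^-(aq)
Stoichiometry gives [OH^-] = (2/1)[Co^2+] = 1.54 × 10^-5 M.
Ksp = [Co^2+][OH^-]^2
Ksp = 7.7 × 10^-6 × (1.54 x 10^-5)^2 = 1.8 × 10^-15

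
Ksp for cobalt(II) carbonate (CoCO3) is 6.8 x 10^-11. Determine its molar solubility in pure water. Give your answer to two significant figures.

s = 8.2e-6 M

CoCO3(s) ⇌ Co^2+ + CO3^2-
Ksp = [Co^2+][CO3^2-]
Let s = molar solubility. Then [Co^2+] = s and [CO3^2-] = s.
Ksp = s × s = s^2
s = √(6.8 x 10^-11) = 8.2 × 10^-6 M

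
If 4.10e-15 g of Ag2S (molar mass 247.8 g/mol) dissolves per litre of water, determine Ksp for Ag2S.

Ksp ≈ 1.81e-50

Molar solubility s = (4.10 x 10^-15 g/L) / (247.8 g/mol) = 1.655 × 10^-17 M.
Ag2S(s) <=> 2 Ag^+ + S^2-
For each mole of Ag2S that dissolves: [Ag^+] = 2s, [S^2-] = s.
Ksp = [Ag^+]^2[S^2-]
Ksp = (2s)^2s = 4s^3
Ksp = 4 × (1.655 × 10^-17)^3 = 1.81 × 10^-50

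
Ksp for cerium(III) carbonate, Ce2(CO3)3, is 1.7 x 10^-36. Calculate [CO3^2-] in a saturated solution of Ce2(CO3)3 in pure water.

Ce2(CO3)3(s) ⇌ 2 Ce^3+(aq) + 3 CO3^2-(aq)
Ksp = [Ce^3+]^2[CO3^2-]^3
Let s = molar solubility. Then [Ce^3+] = 2s and [CO3^2-] = 3s.
Ksp = (2s)^2(3s)^3 = 108s^5
Solving, s = (1.7 x 10^-36/108)^(1/5) = 2.75 × 10^-8 M
[CO3^2-] = 3s = 8.3 x 10^-8 M

[CO3^2-] = 8.3 × 10^-8 M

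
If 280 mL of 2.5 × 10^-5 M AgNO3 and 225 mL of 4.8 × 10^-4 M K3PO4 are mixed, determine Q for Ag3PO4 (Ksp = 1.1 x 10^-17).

Q ≈ 5.7e-19

Total volume = 280 + 225 = 505 mL.
[Ag^+] = 2.5 × 10^-5 × (280/505) = 1.39 × 10^-5 M
[PO4^3-] = 4.8 × 10^-4 × (225/505) = 2.14 x 10^-4 M
Ag3PO4(s) ⇌ 3 Ag^+ + PO4^3-, so Q = [Ag^+]^3[PO4^3-]
Q = (1.39 x 10^-5)^3(2.14 x 10^-4) = 5.7 × 10^-19
Q < Ksp, so no precipitate of Ag3PO4 forms.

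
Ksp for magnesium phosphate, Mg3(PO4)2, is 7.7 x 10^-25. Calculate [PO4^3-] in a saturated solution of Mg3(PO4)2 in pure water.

1.2 × 10^-5 M

Mg3(PO4)2(s) ⇌ 3 Mg^2+(aq) + 2 PO4^3-(aq)
Ksp = [Mg^2+]^3[PO4^3-]^2
For each mole of Mg3(PO4)2 that dissolves: [Mg^2+] = 3s, [PO4^3-] = 2s.
So Ksp = (3s)^3 × (2s)^2 = 108s^5
s = (7.7 x 10^-25 / 108)^(1/5) = 5.90 x 10^-6 M
[PO4^3-] = 2s = 1.2 × 10^-5 M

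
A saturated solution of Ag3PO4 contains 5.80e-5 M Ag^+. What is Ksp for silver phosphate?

Ag3PO4(s) <=> 3 Ag^+(aq) + PO4^3-(aq)
Stoichiometry gives [PO4^3-] = (1/3)[Ag^+] = 1.933 x 10^-5 M.
Ksp = [Ag^+]^3[PO4^3-]
Ksp = (5.80 x 10^-5)^3 × 1.933 × 10^-5 = 3.77 × 10^-18

3.77 × 10^-18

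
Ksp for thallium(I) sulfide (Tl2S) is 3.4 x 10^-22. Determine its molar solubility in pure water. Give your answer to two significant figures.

Tl2S(s) <=> 2 Tl^+(aq) + S^2-(aq)
Ksp = [Tl^+]^2[S^2-]
Let s = molar solubility. Then [Tl^+] = 2s and [S^2-] = s.
Ksp = (2s)^2s = 4s^3
Solving, s = (3.4 x 10^-22/4)^(1/3) = 4.4 × 10^-8 M

s ≈ 4.4 x 10^-8 M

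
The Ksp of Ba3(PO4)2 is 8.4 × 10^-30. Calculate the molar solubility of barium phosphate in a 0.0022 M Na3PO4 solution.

4.0 × 10^-9 M

Ba3(PO4)2(s) ⇌ 3 Ba^2+(aq) + 2 PO4^3-(aq)
Ksp = [Ba^2+]^3[PO4^3-]^2
If s mol/L dissolves here, [Ba^2+] = 3s, [PO4^3-] = 0.0022 + 2s ≈ 0.0022 (since PO4^3- from Na3PO4 dominates).
Ksp ≈ (3s)^3 × (0.0022)^2
s = 4.0 × 10^-9 M
Check: 2s = 8.0 x 10^-9 ≪ 0.0022, so the approximation is valid.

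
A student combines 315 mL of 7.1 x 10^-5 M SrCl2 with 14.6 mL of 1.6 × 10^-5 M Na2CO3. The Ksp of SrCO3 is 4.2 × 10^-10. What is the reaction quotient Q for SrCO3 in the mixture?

Total volume = 315 + 14.6 = 329.6 mL.
[Sr^2+] = 7.1 x 10^-5 × (315/329.6) = 6.79 × 10^-5 M
[CO3^2-] = 1.6 × 10^-5 × (14.6/329.6) = 7.09 × 10^-7 M
SrCO3(s) ⇌ Sr^2+(aq) + CO3^2-(aq), so Q = [Sr^2+][CO3^2-]
Q = (6.79 x 10^-5)(7.09 × 10^-7) = 4.8 x 10^-11
Q < Ksp, so no precipitate of SrCO3 forms.

Q ≈ 4.8e-11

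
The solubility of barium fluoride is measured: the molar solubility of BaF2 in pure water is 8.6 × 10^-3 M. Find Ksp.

Ksp ≈ 2.5 × 10^-6

BaF2(s) ⇌ Ba^2+ + 2 F^-
Let s = molar solubility. Then [Ba^2+] = s and [F^-] = 2s.
Ksp = [Ba^2+][F^-]^2
So Ksp = s × (2s)^2 = 4s^3
With s = 8.6 × 10^-3: Ksp = 2.5 x 10^-6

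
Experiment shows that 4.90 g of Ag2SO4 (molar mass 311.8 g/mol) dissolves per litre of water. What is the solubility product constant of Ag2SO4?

1.55 x 10^-5

Molar solubility s = (4.90 g/L) / (311.8 g/mol) = 1.572 × 10^-2 M.
Ag2SO4(s) ⇌ 2 Ag^+ + SO4^2-
If s mol/L of Ag2SO4 dissolves, [Ag^+] = 2s and [SO4^2-] = s.
Ksp = [Ag^+]^2[SO4^2-]
So Ksp = (2s)^2 × s = 4s^3
Ksp = 4 × (1.572 × 10^-2)^3 = 1.55 x 10^-5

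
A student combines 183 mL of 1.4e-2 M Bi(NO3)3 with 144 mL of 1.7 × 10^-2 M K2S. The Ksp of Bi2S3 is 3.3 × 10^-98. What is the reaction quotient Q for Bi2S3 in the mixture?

2.6 × 10^-11

Total volume = 183 + 144 = 327 mL.
[Bi^3+] = 1.4 × 10^-2 × (183/327) = 7.83 × 10^-3 M
[S^2-] = 1.7 x 10^-2 × (144/327) = 7.49 × 10^-3 M
Bi2S3(s) <=> 2 Bi^3+(aq) + 3 S^2-(aq), so Q = [Bi^3+]^2[S^2-]^3
Q = (7.83 x 10^-3)^2(7.49 x 10^-3)^3 = 2.6 × 10^-11
Q > Ksp, so Bi2S3 will precipitate.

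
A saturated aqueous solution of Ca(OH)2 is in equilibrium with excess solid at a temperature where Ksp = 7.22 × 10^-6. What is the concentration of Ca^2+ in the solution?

[Ca^2+] ≈ 0.0122 M

Ca(OH)2(s) ⇌ Ca^2+(aq) + 2 OH^-(aq)
Ksp = [Ca^2+][OH^-]^2
Let s = molar solubility. Then [Ca^2+] = s and [OH^-] = 2s.
Ksp = s(2s)^2 = 4s^3
s^3 = 7.22 × 10^-6 / 4, so s = 1.218 × 10^-2 M
[Ca^2+] = s = 1.22 x 10^-2 M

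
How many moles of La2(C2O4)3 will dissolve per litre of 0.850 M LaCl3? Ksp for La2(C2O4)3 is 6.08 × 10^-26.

1.46 x 10^-9 M

La2(C2O4)3(s) ⇌ 2 La^3+(aq) + 3 C2O4^2-(aq)
Ksp = [La^3+]^2[C2O4^2-]^3
Let s = moles of La2(C2O4)3 that dissolve per litre. [La^3+] = 0.850 + 2s ≈ 0.850, [C2O4^2-] = 3s (Ksp is small, so little additional dissolves).
Ksp ≈ (0.850)^2 × (3s)^3
s = 1.46 x 10^-9 M
Check: 2s = 2.9 × 10^-9 ≪ 0.850, so the approximation is valid.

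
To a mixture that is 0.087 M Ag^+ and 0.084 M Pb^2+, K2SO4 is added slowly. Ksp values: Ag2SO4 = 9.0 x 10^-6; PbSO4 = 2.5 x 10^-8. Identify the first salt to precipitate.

PbSO4

Precipitation of each salt starts when its ion product equals its Ksp.
For Ag2SO4: 9.0 x 10^-6 = (0.087)^2 × [SO4^2-]  ⇒  [SO4^2-] = 1.2 x 10^-3 M.
For PbSO4: 2.5 x 10^-8 = 0.084 × [SO4^2-]  ⇒  [SO4^2-] = 3.0 × 10^-7 M.
The salt with the lower threshold [SO4^2-] precipitates first: PbSO4.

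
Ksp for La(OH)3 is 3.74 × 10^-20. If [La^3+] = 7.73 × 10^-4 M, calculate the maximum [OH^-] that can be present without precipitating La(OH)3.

[OH^-] = 3.64 × 10^-6 M

La(OH)3(s) ⇌ La^3+ + 3 OH^-
Ksp = [La^3+][OH^-]^3
Precipitation begins when Q = Ksp. With [La^3+] = 7.73 × 10^-4 M:
3.74 × 10^-20 = (7.73 × 10^-4) × [OH^-]^3
[OH^-] = (3.74 × 10^-20 / 7.73 x 10^-4)^(1/3) = 3.64 x 10^-6 M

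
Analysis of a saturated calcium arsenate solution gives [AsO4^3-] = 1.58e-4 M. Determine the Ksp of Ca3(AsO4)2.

Ca3(AsO4)2(s) ⇌ 3 Ca^2+ + 2 AsO4^3-
Stoichiometry gives [Ca^2+] = (3/2)[AsO4^3-] = 2.370 × 10^-4 M.
Ksp = [Ca^2+]^3[AsO4^3-]^2
Ksp = (2.370 × 10^-4)^3 × (1.58 × 10^-4)^2 = 3.32 x 10^-19

Ksp = 3.32e-19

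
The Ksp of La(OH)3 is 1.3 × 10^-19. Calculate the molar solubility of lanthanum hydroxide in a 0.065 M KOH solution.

La(OH)3(s) ⇌ La^3+ + 3 OH^-
Ksp = [La^3+][OH^-]^3
Let s be the molar solubility in this solution. [La^3+] = s, [OH^-] = 0.065 + 3s ≈ 0.065 (Ksp is small, so little additional dissolves).
Ksp ≈ s × (0.065)^3
s = 4.7 x 10^-16 M
Check: 3s = 1.4 × 10^-15 ≪ 0.065, so the approximation is valid.

s = 4.7 × 10^-16 M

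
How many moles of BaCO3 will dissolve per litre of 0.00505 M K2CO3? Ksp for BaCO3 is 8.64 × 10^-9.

1.71 × 10^-6 M

BaCO3(s) ⇌ Ba^2+(aq) + CO3^2-(aq)
Ksp = [Ba^2+][CO3^2-]
Let s = moles of BaCO3 that dissolve per litre. [Ba^2+] = s, [CO3^2-] = 0.00505 + s ≈ 0.00505 (Ksp is small, so little additional dissolves).
Ksp ≈ s × 0.00505
s = 1.71 × 10^-6 M
Check: s = 1.7 × 10^-6 ≪ 0.00505, so the approximation is valid.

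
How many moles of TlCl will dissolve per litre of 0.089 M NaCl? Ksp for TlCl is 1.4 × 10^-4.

1.6e-3 M

TlCl(s) ⇌ Tl^+(aq) + Cl^-(aq)
Ksp = [Tl^+][Cl^-]
If s mol/L dissolves here, [Tl^+] = s, [Cl^-] = 0.089 + s ≈ 0.089 (common-ion effect: Cl^- is already 0.089 M).
Ksp ≈ s × 0.089
s = 1.6 x 10^-3 M
Check: s = 1.6 × 10^-3 ≪ 0.089, so the approximation is valid.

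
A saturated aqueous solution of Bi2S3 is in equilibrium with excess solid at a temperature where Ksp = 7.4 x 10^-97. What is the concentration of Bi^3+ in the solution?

Bi2S3(s) ⇌ 2 Bi^3+ + 3 S^2-
Ksp = [Bi^3+]^2[S^2-]^3
Let s = molar solubility. Then [Bi^3+] = 2s and [S^2-] = 3s.
So Ksp = (2s)^2 × (3s)^3 = 108s^5
s^5 = 7.4 x 10^-97 / 108, so s = 2.33 x 10^-20 M
[Bi^3+] = 2s = 4.7 × 10^-20 M

[Bi^3+] = 4.7 × 10^-20 M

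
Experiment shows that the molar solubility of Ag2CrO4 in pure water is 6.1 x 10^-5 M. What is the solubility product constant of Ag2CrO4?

Ksp ≈ 9.1e-13

Ag2CrO4(s) ⇌ 2 Ag^+(aq) + CrO4^2-(aq)
For each mole of Ag2CrO4 that dissolves: [Ag^+] = 2s, [CrO4^2-] = s.
Ksp = [Ag^+]^2[CrO4^2-]
Ksp = (2s)^2s = 4s^3
With s = 6.1 x 10^-5: Ksp = 9.1 × 10^-13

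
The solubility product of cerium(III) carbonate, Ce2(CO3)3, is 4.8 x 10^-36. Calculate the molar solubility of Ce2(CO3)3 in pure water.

Ce2(CO3)3(s) ⇌ 2 Ce^3+(aq) + 3 CO3^2-(aq)
Ksp = [Ce^3+]^2[CO3^2-]^3
If s mol/L of Ce2(CO3)3 dissolves, [Ce^3+] = 2s and [CO3^2-] = 3s.
So Ksp = (2s)^2 × (3s)^3 = 108s^5
s^5 = 4.8 x 10^-36 / 108, so s = 3.4 x 10^-8 M

s ≈ 3.4e-8 M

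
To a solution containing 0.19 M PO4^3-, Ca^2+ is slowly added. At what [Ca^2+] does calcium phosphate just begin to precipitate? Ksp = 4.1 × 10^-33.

4.8e-11 M

Ca3(PO4)2(s) <=> 3 Ca^2+(aq) + 2 PO4^3-(aq)
Ksp = [Ca^2+]^3[PO4^3-]^2
Precipitation begins when Q = Ksp. With [PO4^3-] = 0.19 M:
4.1 × 10^-33 = (0.19)^2 × [Ca^2+]^3
[Ca^2+] = (4.1 × 10^-33 / 3.61 x 10^-2)^(1/3) = 4.8 × 10^-11 M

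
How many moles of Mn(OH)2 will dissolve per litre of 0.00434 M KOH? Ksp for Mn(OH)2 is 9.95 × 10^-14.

s = 5.28e-9 M

Mn(OH)2(s) <=> Mn^2+ + 2 OH^-
Ksp = [Mn^2+][OH^-]^2
Let s = moles of Mn(OH)2 that dissolve per litre. [Mn^2+] = s, [OH^-] = 0.00434 + 2s ≈ 0.00434 (Ksp is small, so little additional dissolves).
Ksp ≈ s × (0.00434)^2
s = 5.28 × 10^-9 M
Check: 2s = 1.1 × 10^-8 ≪ 0.00434, so the approximation is valid.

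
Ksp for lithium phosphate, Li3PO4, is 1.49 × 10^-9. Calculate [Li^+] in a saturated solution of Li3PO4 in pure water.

[Li^+] = 8.18 x 10^-3 M

Li3PO4(s) <=> 3 Li^+ + PO4^3-
Ksp = [Li^+]^3[PO4^3-]
For each mole of Li3PO4 that dissolves: [Li^+] = 3s, [PO4^3-] = s.
So Ksp = (3s)^3 × s = 27s^4
s = (1.49 × 10^-9 / 27)^(1/4) = 2.726 × 10^-3 M
[Li^+] = 3s = 8.18 × 10^-3 M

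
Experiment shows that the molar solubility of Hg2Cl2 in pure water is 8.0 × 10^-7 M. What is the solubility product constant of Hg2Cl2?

2.0e-18

Hg2Cl2(s) <=> Hg2^2+(aq) + 2 Cl^-(aq)
For each mole of Hg2Cl2 that dissolves: [Hg2^2+] = s, [Cl^-] = 2s.
Ksp = [Hg2^2+][Cl^-]^2
Ksp = s(2s)^2 = 4s^3
Ksp = 4 × (8.0 × 10^-7)^3 = 2.0 x 10^-18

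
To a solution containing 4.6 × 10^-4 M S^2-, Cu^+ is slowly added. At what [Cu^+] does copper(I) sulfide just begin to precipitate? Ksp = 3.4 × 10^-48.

Cu2S(s) ⇌ 2 Cu^+(aq) + S^2-(aq)
Ksp = [Cu^+]^2[S^2-]
Precipitation begins when Q = Ksp. With [S^2-] = 4.6 × 10^-4 M:
3.4 × 10^-48 = (4.6 × 10^-4) × [Cu^+]^2
[Cu^+] = (3.4 × 10^-48 / 4.6 × 10^-4)^(1/2) = 8.6 x 10^-23 M

[Cu^+] = 8.6 × 10^-23 M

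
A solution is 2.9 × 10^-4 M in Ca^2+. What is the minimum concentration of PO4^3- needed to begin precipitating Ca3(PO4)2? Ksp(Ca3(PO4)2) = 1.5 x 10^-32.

[PO4^3-] = 2.5 × 10^-11 M

Ca3(PO4)2(s) ⇌ 3 Ca^2+ + 2 PO4^3-
Ksp = [Ca^2+]^3[PO4^3-]^2
Precipitation begins when Q = Ksp. With [Ca^2+] = 2.9 × 10^-4 M:
1.5 x 10^-32 = (2.9 × 10^-4)^3 × [PO4^3-]^2
[PO4^3-] = (1.5 x 10^-32 / 2.44 × 10^-11)^(1/2) = 2.5 x 10^-11 M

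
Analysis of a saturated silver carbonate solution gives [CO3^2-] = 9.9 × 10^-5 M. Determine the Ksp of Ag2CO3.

3.9e-12

Ag2CO3(s) <=> 2 Ag^+(aq) + CO3^2-(aq)
Stoichiometry gives [Ag^+] = (2/1)[CO3^2-] = 1.98 × 10^-4 M.
Ksp = [Ag^+]^2[CO3^2-]
Ksp = (1.98 x 10^-4)^2 × 9.9 × 10^-5 = 3.9 × 10^-12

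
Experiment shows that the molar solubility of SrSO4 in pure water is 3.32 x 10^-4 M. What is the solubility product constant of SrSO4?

1.10e-7

SrSO4(s) ⇌ Sr^2+ + SO4^2-
Let s = molar solubility. Then [Sr^2+] = s and [SO4^2-] = s.
Ksp = [Sr^2+][SO4^2-]
Ksp = (s)(s) = s^2
With s = 3.32 × 10^-4: Ksp = 1.10 × 10^-7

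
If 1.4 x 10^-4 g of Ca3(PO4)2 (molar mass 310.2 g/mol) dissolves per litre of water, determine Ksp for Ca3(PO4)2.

Molar solubility s = (1.4 × 10^-4 g/L) / (310.2 g/mol) = 4.51 x 10^-7 M.
Ca3(PO4)2(s) <=> 3 Ca^2+(aq) + 2 PO4^3-(aq)
If s mol/L of Ca3(PO4)2 dissolves, [Ca^2+] = 3s and [PO4^3-] = 2s.
Ksp = [Ca^2+]^3[PO4^3-]^2
Substituting: Ksp = (3s)^3(2s)^2 = 108s^5
Ksp = 108 × (4.51 x 10^-7)^5 = 2.0 × 10^-30

Ksp = 2.0e-30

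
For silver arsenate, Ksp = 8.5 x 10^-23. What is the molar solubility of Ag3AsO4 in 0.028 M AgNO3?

Ag3AsO4(s) ⇌ 3 Ag^+(aq) + AsO4^3-(aq)
Ksp = [Ag^+]^3[AsO4^3-]
If s mol/L dissolves here, [Ag^+] = 0.028 + 3s ≈ 0.028, [AsO4^3-] = s (Ksp is small, so little additional dissolves).
Ksp ≈ (0.028)^3 × s
s = 3.9 × 10^-18 M
Check: 3s = 1.2 × 10^-17 ≪ 0.028, so the approximation is valid.

s ≈ 3.9 × 10^-18 M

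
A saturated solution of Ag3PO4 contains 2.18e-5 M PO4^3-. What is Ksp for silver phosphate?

Ksp = 6.10 × 10^-18

Ag3PO4(s) ⇌ 3 Ag^+(aq) + PO4^3-(aq)
Stoichiometry gives [Ag^+] = (3/1)[PO4^3-] = 6.540 x 10^-5 M.
Ksp = [Ag^+]^3[PO4^3-]
Ksp = (6.540 x 10^-5)^3 × 2.18 x 10^-5 = 6.10 × 10^-18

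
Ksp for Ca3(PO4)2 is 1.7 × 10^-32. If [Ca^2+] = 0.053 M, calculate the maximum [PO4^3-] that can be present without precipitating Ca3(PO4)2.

Ca3(PO4)2(s) ⇌ 3 Ca^2+ + 2 PO4^3-
Ksp = [Ca^2+]^3[PO4^3-]^2
Precipitation begins when Q = Ksp. With [Ca^2+] = 0.053 M:
1.7 × 10^-32 = (0.053)^3 × [PO4^3-]^2
[PO4^3-] = (1.7 × 10^-32 / 1.49 x 10^-4)^(1/2) = 1.1 × 10^-14 M

[PO4^3-] ≈ 1.1 x 10^-14 M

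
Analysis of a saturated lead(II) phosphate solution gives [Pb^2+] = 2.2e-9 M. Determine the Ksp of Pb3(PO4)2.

Pb3(PO4)2(s) <=> 3 Pb^2+ + 2 PO4^3-
Stoichiometry gives [PO4^3-] = (2/3)[Pb^2+] = 1.47 × 10^-9 M.
Ksp = [Pb^2+]^3[PO4^3-]^2
Ksp = (2.2 × 10^-9)^3 × (1.47 × 10^-9)^2 = 2.3 x 10^-44

Ksp ≈ 2.3 x 10^-44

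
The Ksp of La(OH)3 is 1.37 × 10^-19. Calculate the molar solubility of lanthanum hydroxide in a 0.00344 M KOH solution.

La(OH)3(s) ⇌ La^3+(aq) + 3 OH^-(aq)
Ksp = [La^3+][OH^-]^3
If s mol/L dissolves here, [La^3+] = s, [OH^-] = 0.00344 + 3s ≈ 0.00344 (common-ion effect: OH^- is already 0.00344 M).
Ksp ≈ s × (0.00344)^3
s = 3.37 × 10^-12 M
Check: 3s = 1.0 x 10^-11 ≪ 0.00344, so the approximation is valid.

s = 3.37e-12 M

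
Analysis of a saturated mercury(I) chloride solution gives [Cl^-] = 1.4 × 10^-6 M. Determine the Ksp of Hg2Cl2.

1.4e-18

Hg2Cl2(s) <=> Hg2^2+ + 2 Cl^-
Stoichiometry gives [Hg2^2+] = (1/2)[Cl^-] = 7.00 x 10^-7 M.
Ksp = [Hg2^2+][Cl^-]^2
Ksp = 7.00 × 10^-7 × (1.4 × 10^-6)^2 = 1.4 x 10^-18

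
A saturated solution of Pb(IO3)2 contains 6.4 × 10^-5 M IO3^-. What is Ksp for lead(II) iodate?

Pb(IO3)2(s) ⇌ Pb^2+ + 2 IO3^-
Stoichiometry gives [Pb^2+] = (1/2)[IO3^-] = 3.20 × 10^-5 M.
Ksp = [Pb^2+][IO3^-]^2
Ksp = 3.20 × 10^-5 × (6.4 x 10^-5)^2 = 1.3 x 10^-13

Ksp = 1.3 × 10^-13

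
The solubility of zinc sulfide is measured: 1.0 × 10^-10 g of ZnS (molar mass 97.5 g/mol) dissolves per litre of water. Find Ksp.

Molar solubility s = (1.0 x 10^-10 g/L) / (97.5 g/mol) = 1.03 x 10^-12 M.
ZnS(s) <=> Zn^2+ + S^2-
With molar solubility s: [Zn^2+] = s, [S^2-] = s.
Ksp = [Zn^2+][S^2-]
Ksp = s × s = s^2
With s = 1.03 x 10^-12: Ksp = 1.1 x 10^-24

Ksp = 1.1e-24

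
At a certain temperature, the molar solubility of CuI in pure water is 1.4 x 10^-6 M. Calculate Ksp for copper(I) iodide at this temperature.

CuI(s) <=> Cu^+ + I^-
For each mole of CuI that dissolves: [Cu^+] = s, [I^-] = s.
Ksp = [Cu^+][I^-]
Ksp = s^2
Ksp = (1.4 x 10^-6)^2 = 2.0 x 10^-12

2.0e-12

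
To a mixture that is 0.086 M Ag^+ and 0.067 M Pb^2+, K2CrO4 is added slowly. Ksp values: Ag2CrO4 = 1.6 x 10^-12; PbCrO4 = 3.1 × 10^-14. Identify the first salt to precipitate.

PbCrO4

Each salt begins to precipitate when Q = Ksp, i.e. when [CrO4^2-] reaches its threshold.
For Ag2CrO4: 1.6 x 10^-12 = (0.086)^2 × [CrO4^2-]  ⇒  [CrO4^2-] = 2.2 × 10^-10 M.
For PbCrO4: 3.1 × 10^-14 = 0.067 × [CrO4^2-]  ⇒  [CrO4^2-] = 4.6 x 10^-13 M.
The salt with the lower threshold [CrO4^2-] precipitates first: PbCrO4.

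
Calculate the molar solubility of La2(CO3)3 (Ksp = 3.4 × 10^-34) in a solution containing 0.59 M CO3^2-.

s ≈ 2.0 x 10^-17 M

La2(CO3)3(s) ⇌ 2 La^3+(aq) + 3 CO3^2-(aq)
Ksp = [La^3+]^2[CO3^2-]^3
Let s = moles of La2(CO3)3 that dissolve per litre. [La^3+] = 2s, [CO3^2-] = 0.59 + 3s ≈ 0.59 (since the CO3^2- already present dominates).
Ksp ≈ (2s)^2 × (0.59)^3
s = 2.0 × 10^-17 M
Check: 3s = 6.1 x 10^-17 ≪ 0.59, so the approximation is valid.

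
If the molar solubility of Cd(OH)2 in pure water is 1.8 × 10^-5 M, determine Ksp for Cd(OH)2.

Ksp ≈ 2.3e-14

Cd(OH)2(s) ⇌ Cd^2+(aq) + 2 OH^-(aq)
With molar solubility s: [Cd^2+] = s, [OH^-] = 2s.
Ksp = [Cd^2+][OH^-]^2
Substituting: Ksp = s(2s)^2 = 4s^3
With s = 1.8 × 10^-5: Ksp = 2.3 × 10^-14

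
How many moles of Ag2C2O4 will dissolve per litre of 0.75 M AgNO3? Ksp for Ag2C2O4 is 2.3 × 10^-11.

Ag2C2O4(s) <=> 2 Ag^+ + C2O4^2-
Ksp = [Ag^+]^2[C2O4^2-]
Let s be the molar solubility in this solution. [Ag^+] = 0.75 + 2s ≈ 0.75, [C2O4^2-] = s (since Ag^+ from AgNO3 dominates).
Ksp ≈ (0.75)^2 × s
s = 4.1 × 10^-11 M
Check: 2s = 8.2 × 10^-11 ≪ 0.75, so the approximation is valid.

s = 4.1 × 10^-11 M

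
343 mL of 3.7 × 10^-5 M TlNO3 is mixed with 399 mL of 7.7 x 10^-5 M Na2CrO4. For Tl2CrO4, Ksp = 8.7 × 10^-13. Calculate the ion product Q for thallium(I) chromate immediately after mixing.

Total volume = 343 + 399 = 742 mL.
[Tl^+] = 3.7 × 10^-5 × (343/742) = 1.71 x 10^-5 M
[CrO4^2-] = 7.7 x 10^-5 × (399/742) = 4.14 × 10^-5 M
Tl2CrO4(s) ⇌ 2 Tl^+ + CrO4^2-, so Q = [Tl^+]^2[CrO4^2-]
Q = (1.71 × 10^-5)^2(4.14 x 10^-5) = 1.2 x 10^-14
Q < Ksp, so no precipitate of Tl2CrO4 forms.

Q = 1.2e-14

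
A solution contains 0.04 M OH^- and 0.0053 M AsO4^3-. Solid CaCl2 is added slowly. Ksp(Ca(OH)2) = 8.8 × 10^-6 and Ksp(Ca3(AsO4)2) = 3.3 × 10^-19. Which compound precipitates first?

Ca3(AsO4)2

Precipitation of each salt starts when its ion product equals its Ksp.
For Ca(OH)2: 8.8 × 10^-6 = (0.04)^2 × [Ca^2+]  ⇒  [Ca^2+] = 5.5 × 10^-3 M.
For Ca3(AsO4)2: 3.3 × 10^-19 = (0.0053)^2 × [Ca^2+]^3  ⇒  [Ca^2+] = 2.3 × 10^-5 M.
The salt with the lower threshold [Ca^2+] precipitates first: Ca3(AsO4)2.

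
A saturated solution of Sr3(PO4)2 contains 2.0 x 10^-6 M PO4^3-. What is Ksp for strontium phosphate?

1.1 × 10^-28

Sr3(PO4)2(s) <=> 3 Sr^2+(aq) + 2 PO4^3-(aq)
Stoichiometry gives [Sr^2+] = (3/2)[PO4^3-] = 3.00 × 10^-6 M.
Ksp = [Sr^2+]^3[PO4^3-]^2
Ksp = (3.00 x 10^-6)^3 × (2.0 × 10^-6)^2 = 1.1 × 10^-28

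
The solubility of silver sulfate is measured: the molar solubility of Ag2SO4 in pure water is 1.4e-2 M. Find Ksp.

Ag2SO4(s) ⇌ 2 Ag^+ + SO4^2-
For each mole of Ag2SO4 that dissolves: [Ag^+] = 2s, [SO4^2-] = s.
Ksp = [Ag^+]^2[SO4^2-]
Substituting: Ksp = (2s)^2s = 4s^3
Ksp = 4 × (1.4 × 10^-2)^3 = 1.1 × 10^-5

Ksp ≈ 1.1 × 10^-5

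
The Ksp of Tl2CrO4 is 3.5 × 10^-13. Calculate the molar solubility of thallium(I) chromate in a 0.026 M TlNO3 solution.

Tl2CrO4(s) ⇌ 2 Tl^+(aq) + CrO4^2-(aq)
Ksp = [Tl^+]^2[CrO4^2-]
Let s be the molar solubility in this solution. [Tl^+] = 0.026 + 2s ≈ 0.026, [CrO4^2-] = s (since Tl^+ from TlNO3 dominates).
Ksp ≈ (0.026)^2 × s
s = 5.2 x 10^-10 M
Check: 2s = 1.0 × 10^-9 ≪ 0.026, so the approximation is valid.

5.2e-10 M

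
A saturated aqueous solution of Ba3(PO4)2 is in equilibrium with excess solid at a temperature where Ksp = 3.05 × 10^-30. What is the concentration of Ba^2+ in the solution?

1.47 × 10^-6 M

Ba3(PO4)2(s) <=> 3 Ba^2+(aq) + 2 PO4^3-(aq)
Ksp = [Ba^2+]^3[PO4^3-]^2
If s mol/L of Ba3(PO4)2 dissolves, [Ba^2+] = 3s and [PO4^3-] = 2s.
Ksp = (3s)^3(2s)^2 = 108s^5
s^5 = 3.05 × 10^-30 / 108, so s = 4.900 × 10^-7 M
[Ba^2+] = 3s = 1.47 × 10^-6 M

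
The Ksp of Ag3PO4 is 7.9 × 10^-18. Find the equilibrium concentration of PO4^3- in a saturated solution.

2.3 × 10^-5 M

Ag3PO4(s) <=> 3 Ag^+(aq) + PO4^3-(aq)
Ksp = [Ag^+]^3[PO4^3-]
Let s = molar solubility. Then [Ag^+] = 3s and [PO4^3-] = s.
Ksp = (3s)^3s = 27s^4
s^4 = 7.9 × 10^-18 / 27, so s = 2.33 x 10^-5 M
[PO4^3-] = s = 2.3 × 10^-5 M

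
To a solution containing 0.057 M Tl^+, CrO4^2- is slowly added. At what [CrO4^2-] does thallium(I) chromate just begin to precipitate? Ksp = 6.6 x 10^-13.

Tl2CrO4(s) <=> 2 Tl^+ + CrO4^2-
Ksp = [Tl^+]^2[CrO4^2-]
Precipitation begins when Q = Ksp. With [Tl^+] = 0.057 M:
6.6 x 10^-13 = (0.057)^2 × [CrO4^2-]
[CrO4^2-] = (6.6 x 10^-13 / 3.25 × 10^-3) = 2.0 × 10^-10 M

2.0e-10 M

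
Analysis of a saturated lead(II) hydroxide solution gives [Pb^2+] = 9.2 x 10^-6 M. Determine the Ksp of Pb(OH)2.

Pb(OH)2(s) ⇌ Pb^2+ + 2 OH^-
Stoichiometry gives [OH^-] = (2/1)[Pb^2+] = 1.84 × 10^-5 M.
Ksp = [Pb^2+][OH^-]^2
Ksp = 9.2 × 10^-6 × (1.84 x 10^-5)^2 = 3.1 x 10^-15

Ksp ≈ 3.1e-15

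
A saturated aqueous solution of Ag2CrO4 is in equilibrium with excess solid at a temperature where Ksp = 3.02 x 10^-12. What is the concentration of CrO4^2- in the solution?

[CrO4^2-] ≈ 9.11 × 10^-5 M

Ag2CrO4(s) <=> 2 Ag^+(aq) + CrO4^2-(aq)
Ksp = [Ag^+]^2[CrO4^2-]
Let s = molar solubility. Then [Ag^+] = 2s and [CrO4^2-] = s.
Substituting: Ksp = (2s)^2s = 4s^3
s = (3.02 x 10^-12 / 4)^(1/3) = 9.106 × 10^-5 M
[CrO4^2-] = s = 9.11 × 10^-5 M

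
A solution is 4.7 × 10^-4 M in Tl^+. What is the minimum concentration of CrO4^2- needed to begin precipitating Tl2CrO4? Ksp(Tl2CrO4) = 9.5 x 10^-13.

Tl2CrO4(s) ⇌ 2 Tl^+(aq) + CrO4^2-(aq)
Ksp = [Tl^+]^2[CrO4^2-]
Precipitation begins when Q = Ksp. With [Tl^+] = 4.7 × 10^-4 M:
9.5 x 10^-13 = (4.7 × 10^-4)^2 × [CrO4^2-]
[CrO4^2-] = (9.5 x 10^-13 / 2.21 × 10^-7) = 4.3 × 10^-6 M

4.3e-6 M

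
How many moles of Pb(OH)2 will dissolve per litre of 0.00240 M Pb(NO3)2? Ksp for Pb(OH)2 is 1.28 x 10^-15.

Pb(OH)2(s) <=> Pb^2+ + 2 OH^-
Ksp = [Pb^2+][OH^-]^2
If s mol/L dissolves here, [Pb^2+] = 0.00240 + s ≈ 0.00240, [OH^-] = 2s (common-ion effect: Pb^2+ is already 0.00240 M).
Ksp ≈ 0.00240 × (2s)^2
s = 3.65 × 10^-7 M
Check: s = 3.7 × 10^-7 ≪ 0.00240, so the approximation is valid.

s ≈ 3.65 x 10^-7 M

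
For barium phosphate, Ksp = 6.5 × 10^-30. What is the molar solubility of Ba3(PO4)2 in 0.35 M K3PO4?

s = 1.3e-10 M

Ba3(PO4)2(s) ⇌ 3 Ba^2+ + 2 PO4^3-
Ksp = [Ba^2+]^3[PO4^3-]^2
Let s be the molar solubility in this solution. [Ba^2+] = 3s, [PO4^3-] = 0.35 + 2s ≈ 0.35 (common-ion effect: PO4^3- is already 0.35 M).
Ksp ≈ (3s)^3 × (0.35)^2
s = 1.3 × 10^-10 M
Check: 2s = 2.5 × 10^-10 ≪ 0.35, so the approximation is valid.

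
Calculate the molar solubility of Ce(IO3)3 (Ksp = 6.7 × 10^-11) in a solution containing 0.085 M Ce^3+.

s ≈ 3.1e-4 M

Ce(IO3)3(s) ⇌ Ce^3+(aq) + 3 IO3^-(aq)
Ksp = [Ce^3+][IO3^-]^3
If s mol/L dissolves here, [Ce^3+] = 0.085 + s ≈ 0.085, [IO3^-] = 3s (Ksp is small, so little additional dissolves).
Ksp ≈ 0.085 × (3s)^3
s = 3.1 x 10^-4 M
Check: s = 3.1 × 10^-4 ≪ 0.085, so the approximation is valid.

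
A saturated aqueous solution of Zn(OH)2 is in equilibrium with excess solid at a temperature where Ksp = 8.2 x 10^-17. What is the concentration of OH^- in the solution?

[OH^-] ≈ 5.5e-6 M

Zn(OH)2(s) ⇌ Zn^2+(aq) + 2 OH^-(aq)
Ksp = [Zn^2+][OH^-]^2
If s mol/L of Zn(OH)2 dissolves, [Zn^2+] = s and [OH^-] = 2s.
Substituting: Ksp = s(2s)^2 = 4s^3
Solving, s = (8.2 x 10^-17/4)^(1/3) = 2.74 × 10^-6 M
[OH^-] = 2s = 5.5 x 10^-6 M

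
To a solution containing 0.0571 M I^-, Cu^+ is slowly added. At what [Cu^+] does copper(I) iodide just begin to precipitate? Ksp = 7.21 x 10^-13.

1.26 × 10^-11 M

CuI(s) <=> Cu^+(aq) + I^-(aq)
Ksp = [Cu^+][I^-]
Precipitation begins when Q = Ksp. With [I^-] = 0.0571 M:
7.21 x 10^-13 = (0.0571) × [Cu^+]
[Cu^+] = (7.21 x 10^-13 / 5.71 × 10^-2) = 1.26 x 10^-11 M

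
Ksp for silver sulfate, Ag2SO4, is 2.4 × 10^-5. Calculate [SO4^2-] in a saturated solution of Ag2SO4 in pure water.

Ag2SO4(s) ⇌ 2 Ag^+ + SO4^2-
Ksp = [Ag^+]^2[SO4^2-]
If s mol/L of Ag2SO4 dissolves, [Ag^+] = 2s and [SO4^2-] = s.
Substituting: Ksp = (2s)^2s = 4s^3
s^3 = 2.4 × 10^-5 / 4, so s = 1.82 × 10^-2 M
[SO4^2-] = s = 1.8 × 10^-2 M

[SO4^2-] = 0.018 M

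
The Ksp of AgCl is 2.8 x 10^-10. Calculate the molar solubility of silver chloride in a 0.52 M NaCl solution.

AgCl(s) ⇌ Ag^+(aq) + Cl^-(aq)
Ksp = [Ag^+][Cl^-]
Let s be the molar solubility in this solution. [Ag^+] = s, [Cl^-] = 0.52 + s ≈ 0.52 (Ksp is small, so little additional dissolves).
Ksp ≈ s × 0.52
s = 5.4 × 10^-10 M
Check: s = 5.4 × 10^-10 ≪ 0.52, so the approximation is valid.

5.4 x 10^-10 M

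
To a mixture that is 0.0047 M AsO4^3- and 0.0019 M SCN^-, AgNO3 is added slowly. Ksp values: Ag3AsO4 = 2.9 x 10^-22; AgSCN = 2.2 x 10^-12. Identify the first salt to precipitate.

Each salt begins to precipitate when Q = Ksp, i.e. when [Ag^+] reaches its threshold.
For Ag3AsO4: 2.9 x 10^-22 = 0.0047 × [Ag^+]^3  ⇒  [Ag^+] = 4.0 × 10^-7 M.
For AgSCN: 2.2 x 10^-12 = 0.0019 × [Ag^+]  ⇒  [Ag^+] = 1.2 × 10^-9 M.
The salt with the lower threshold [Ag^+] precipitates first: AgSCN.

AgSCN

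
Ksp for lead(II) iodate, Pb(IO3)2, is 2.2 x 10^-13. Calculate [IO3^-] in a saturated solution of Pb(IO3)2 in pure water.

Pb(IO3)2(s) <=> Pb^2+(aq) + 2 IO3^-(aq)
Ksp = [Pb^2+][IO3^-]^2
With molar solubility s: [Pb^2+] = s, [IO3^-] = 2s.
Substituting: Ksp = s(2s)^2 = 4s^3
Solving, s = (2.2 x 10^-13/4)^(1/3) = 3.80 × 10^-5 M
[IO3^-] = 2s = 7.6 × 10^-5 M

7.6 × 10^-5 M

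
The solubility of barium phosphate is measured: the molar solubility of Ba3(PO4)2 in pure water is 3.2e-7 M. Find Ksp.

Ba3(PO4)2(s) <=> 3 Ba^2+ + 2 PO4^3-
If s mol/L of Ba3(PO4)2 dissolves, [Ba^2+] = 3s and [PO4^3-] = 2s.
Ksp = [Ba^2+]^3[PO4^3-]^2
Substituting: Ksp = (3s)^3(2s)^2 = 108s^5
Ksp = 108 × (3.2 × 10^-7)^5 = 3.6 x 10^-31

3.6 × 10^-31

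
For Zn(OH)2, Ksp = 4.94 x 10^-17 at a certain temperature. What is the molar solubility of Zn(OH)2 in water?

s ≈ 2.31 × 10^-6 M

Zn(OH)2(s) ⇌ Zn^2+ + 2 OH^-
Ksp = [Zn^2+][OH^-]^2
Let s = molar solubility. Then [Zn^2+] = s and [OH^-] = 2s.
Ksp = s(2s)^2 = 4s^3
Solving, s = (4.94 x 10^-17/4)^(1/3) = 2.31 × 10^-6 M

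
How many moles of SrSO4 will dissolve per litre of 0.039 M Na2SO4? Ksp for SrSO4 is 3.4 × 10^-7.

SrSO4(s) ⇌ Sr^2+(aq) + SO4^2-(aq)
Ksp = [Sr^2+][SO4^2-]
Let s be the molar solubility in this solution. [Sr^2+] = s, [SO4^2-] = 0.039 + s ≈ 0.039 (since SO4^2- from Na2SO4 dominates).
Ksp ≈ s × 0.039
s = 8.7 × 10^-6 M
Check: s = 8.7 × 10^-6 ≪ 0.039, so the approximation is valid.

8.7e-6 M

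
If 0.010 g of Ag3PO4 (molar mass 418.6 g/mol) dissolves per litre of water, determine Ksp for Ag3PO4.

8.8 × 10^-18

Molar solubility s = (1.0 × 10^-2 g/L) / (418.6 g/mol) = 2.39 × 10^-5 M.
Ag3PO4(s) <=> 3 Ag^+(aq) + PO4^3-(aq)
With molar solubility s: [Ag^+] = 3s, [PO4^3-] = s.
Ksp = [Ag^+]^3[PO4^3-]
So Ksp = (3s)^3 × s = 27s^4
With s = 2.39 × 10^-5: Ksp = 8.8 × 10^-18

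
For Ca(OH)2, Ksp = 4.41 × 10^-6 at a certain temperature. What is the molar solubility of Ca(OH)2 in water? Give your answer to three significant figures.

s = 0.0103 M

Ca(OH)2(s) <=> Ca^2+(aq) + 2 OH^-(aq)
Ksp = [Ca^2+][OH^-]^2
With molar solubility s: [Ca^2+] = s, [OH^-] = 2s.
Ksp = s(2s)^2 = 4s^3
Solving, s = (4.41 × 10^-6/4)^(1/3) = 1.03 × 10^-2 M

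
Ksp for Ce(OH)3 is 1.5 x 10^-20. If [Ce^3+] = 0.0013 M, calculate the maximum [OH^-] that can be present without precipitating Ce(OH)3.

Ce(OH)3(s) ⇌ Ce^3+(aq) + 3 OH^-(aq)
Ksp = [Ce^3+][OH^-]^3
Precipitation begins when Q = Ksp. With [Ce^3+] = 0.0013 M:
1.5 x 10^-20 = (0.0013) × [OH^-]^3
[OH^-] = (1.5 x 10^-20 / 1.3 × 10^-3)^(1/3) = 2.3 × 10^-6 M

2.3 x 10^-6 M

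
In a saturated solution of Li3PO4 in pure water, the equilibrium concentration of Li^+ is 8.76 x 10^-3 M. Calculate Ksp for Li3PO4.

Li3PO4(s) ⇌ 3 Li^+ + PO4^3-
Stoichiometry gives [PO4^3-] = (1/3)[Li^+] = 2.920 x 10^-3 M.
Ksp = [Li^+]^3[PO4^3-]
Ksp = (8.76 × 10^-3)^3 × 2.920 × 10^-3 = 1.96 × 10^-9

Ksp ≈ 1.96e-9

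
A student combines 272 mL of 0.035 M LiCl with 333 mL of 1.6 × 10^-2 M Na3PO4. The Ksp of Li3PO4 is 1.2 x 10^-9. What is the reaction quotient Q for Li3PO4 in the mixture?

3.4e-8

Total volume = 272 + 333 = 605 mL.
[Li^+] = 3.5 × 10^-2 × (272/605) = 1.57 × 10^-2 M
[PO4^3-] = 1.6 × 10^-2 × (333/605) = 8.81 × 10^-3 M
Li3PO4(s) <=> 3 Li^+ + PO4^3-, so Q = [Li^+]^3[PO4^3-]
Q = (1.57 x 10^-2)^3(8.81 × 10^-3) = 3.4 × 10^-8
Q > Ksp, so Li3PO4 will precipitate.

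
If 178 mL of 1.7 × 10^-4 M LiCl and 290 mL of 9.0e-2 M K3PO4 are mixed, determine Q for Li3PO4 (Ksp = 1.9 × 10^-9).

1.5e-14

Total volume = 178 + 290 = 468 mL.
[Li^+] = 1.7 × 10^-4 × (178/468) = 6.47 x 10^-5 M
[PO4^3-] = 9.0 × 10^-2 × (290/468) = 5.58 × 10^-2 M
Li3PO4(s) ⇌ 3 Li^+ + PO4^3-, so Q = [Li^+]^3[PO4^3-]
Q = (6.47 x 10^-5)^3(5.58 × 10^-2) = 1.5 x 10^-14
Q < Ksp, so no precipitate of Li3PO4 forms.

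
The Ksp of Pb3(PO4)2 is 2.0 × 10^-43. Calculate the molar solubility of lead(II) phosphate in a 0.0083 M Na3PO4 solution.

Pb3(PO4)2(s) ⇌ 3 Pb^2+ + 2 PO4^3-
Ksp = [Pb^2+]^3[PO4^3-]^2
Let s be the molar solubility in this solution. [Pb^2+] = 3s, [PO4^3-] = 0.0083 + 2s ≈ 0.0083 (Ksp is small, so little additional dissolves).
Ksp ≈ (3s)^3 × (0.0083)^2
s = 4.8 × 10^-14 M
Check: 2s = 9.5 x 10^-14 ≪ 0.0083, so the approximation is valid.

s ≈ 4.8 x 10^-14 M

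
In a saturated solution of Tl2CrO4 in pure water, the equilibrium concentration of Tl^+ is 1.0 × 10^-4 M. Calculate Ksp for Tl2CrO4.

Tl2CrO4(s) ⇌ 2 Tl^+(aq) + CrO4^2-(aq)
Stoichiometry gives [CrO4^2-] = (1/2)[Tl^+] = 5.00 × 10^-5 M.
Ksp = [Tl^+]^2[CrO4^2-]
Ksp = (1.0 x 10^-4)^2 × 5.00 × 10^-5 = 5.0 x 10^-13

Ksp ≈ 5.0e-13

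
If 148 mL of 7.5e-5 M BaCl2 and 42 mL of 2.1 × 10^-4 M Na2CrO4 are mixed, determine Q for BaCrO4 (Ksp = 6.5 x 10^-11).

Total volume = 148 + 42 = 190 mL.
[Ba^2+] = 7.5 × 10^-5 × (148/190) = 5.84 × 10^-5 M
[CrO4^2-] = 2.1 × 10^-4 × (42/190) = 4.64 × 10^-5 M
BaCrO4(s) ⇌ Ba^2+(aq) + CrO4^2-(aq), so Q = [Ba^2+][CrO4^2-]
Q = (5.84 x 10^-5)(4.64 × 10^-5) = 2.7 × 10^-9
Q > Ksp, so BaCrO4 will precipitate.

Q ≈ 2.7 x 10^-9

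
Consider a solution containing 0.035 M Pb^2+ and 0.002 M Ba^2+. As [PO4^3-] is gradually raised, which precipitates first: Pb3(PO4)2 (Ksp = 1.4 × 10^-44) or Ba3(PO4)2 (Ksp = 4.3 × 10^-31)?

Each salt begins to precipitate when Q = Ksp, i.e. when [PO4^3-] reaches its threshold.
For Pb3(PO4)2: 1.4 × 10^-44 = (0.035)^3 × [PO4^3-]^2  ⇒  [PO4^3-] = 1.8 x 10^-20 M.
For Ba3(PO4)2: 4.3 × 10^-31 = (0.002)^3 × [PO4^3-]^2  ⇒  [PO4^3-] = 7.3 × 10^-12 M.
The salt with the lower threshold [PO4^3-] precipitates first: Pb3(PO4)2.

Pb3(PO4)2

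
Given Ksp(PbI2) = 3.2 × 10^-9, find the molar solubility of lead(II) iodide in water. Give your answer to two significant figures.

s ≈ 9.3 × 10^-4 M

PbI2(s) <=> Pb^2+ + 2 I^-
Ksp = [Pb^2+][I^-]^2
If s mol/L of PbI2 dissolves, [Pb^2+] = s and [I^-] = 2s.
Substituting: Ksp = s(2s)^2 = 4s^3
s^3 = 3.2 × 10^-9 / 4, so s = 9.3 × 10^-4 M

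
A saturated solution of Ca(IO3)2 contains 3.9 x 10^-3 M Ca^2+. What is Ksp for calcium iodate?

Ca(IO3)2(s) ⇌ Ca^2+ + 2 IO3^-
Stoichiometry gives [IO3^-] = (2/1)[Ca^2+] = 7.80 x 10^-3 M.
Ksp = [Ca^2+][IO3^-]^2
Ksp = 3.9 × 10^-3 × (7.80 x 10^-3)^2 = 2.4 × 10^-7

Ksp = 2.4 x 10^-7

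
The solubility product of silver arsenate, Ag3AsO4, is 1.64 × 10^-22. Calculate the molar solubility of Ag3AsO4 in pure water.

s ≈ 1.57 x 10^-6 M

Ag3AsO4(s) ⇌ 3 Ag^+ + AsO4^3-
Ksp = [Ag^+]^3[AsO4^3-]
If s mol/L of Ag3AsO4 dissolves, [Ag^+] = 3s and [AsO4^3-] = s.
Ksp = (3s)^3s = 27s^4
Solving, s = (1.64 × 10^-22/27)^(1/4) = 1.57 × 10^-6 M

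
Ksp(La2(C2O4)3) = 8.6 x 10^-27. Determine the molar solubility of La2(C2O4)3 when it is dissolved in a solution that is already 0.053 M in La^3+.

La2(C2O4)3(s) ⇌ 2 La^3+(aq) + 3 C2O4^2-(aq)
Ksp = [La^3+]^2[C2O4^2-]^3
Let s = moles of La2(C2O4)3 that dissolve per litre. [La^3+] = 0.053 + 2s ≈ 0.053, [C2O4^2-] = 3s (common-ion effect: La^3+ is already 0.053 M).
Ksp ≈ (0.053)^2 × (3s)^3
s = 4.8 × 10^-9 M
Check: 2s = 9.7 x 10^-9 ≪ 0.053, so the approximation is valid.

4.8 × 10^-9 M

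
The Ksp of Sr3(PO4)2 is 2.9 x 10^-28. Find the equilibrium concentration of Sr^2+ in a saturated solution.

Sr3(PO4)2(s) ⇌ 3 Sr^2+(aq) + 2 PO4^3-(aq)
Ksp = [Sr^2+]^3[PO4^3-]^2
Let s = molar solubility. Then [Sr^2+] = 3s and [PO4^3-] = 2s.
So Ksp = (3s)^3 × (2s)^2 = 108s^5
s^5 = 2.9 x 10^-28 / 108, so s = 1.22 x 10^-6 M
[Sr^2+] = 3s = 3.7 × 10^-6 M

[Sr^2+] ≈ 3.7e-6 M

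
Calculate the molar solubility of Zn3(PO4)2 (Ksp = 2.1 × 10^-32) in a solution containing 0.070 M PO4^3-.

5.4e-11 M

Zn3(PO4)2(s) ⇌ 3 Zn^2+ + 2 PO4^3-
Ksp = [Zn^2+]^3[PO4^3-]^2
If s mol/L dissolves here, [Zn^2+] = 3s, [PO4^3-] = 0.070 + 2s ≈ 0.070 (common-ion effect: PO4^3- is already 0.070 M).
Ksp ≈ (3s)^3 × (0.070)^2
s = 5.4 × 10^-11 M
Check: 2s = 1.1 × 10^-10 ≪ 0.070, so the approximation is valid.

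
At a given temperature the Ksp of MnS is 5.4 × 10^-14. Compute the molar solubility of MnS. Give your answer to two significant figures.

2.3 × 10^-7 M

MnS(s) <=> Mn^2+(aq) + S^2-(aq)
Ksp = [Mn^2+][S^2-]
Let s = molar solubility. Then [Mn^2+] = s and [S^2-] = s.
Ksp = (s)(s) = s^2
s = (5.4 × 10^-14)^(1/2) = 2.3 × 10^-7 M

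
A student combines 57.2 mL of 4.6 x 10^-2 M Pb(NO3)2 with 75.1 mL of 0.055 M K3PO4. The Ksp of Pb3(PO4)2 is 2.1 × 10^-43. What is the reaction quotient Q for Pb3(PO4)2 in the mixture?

Q = 7.7 × 10^-9

Total volume = 57.2 + 75.1 = 132.3 mL.
[Pb^2+] = 4.6 × 10^-2 × (57.2/132.3) = 1.99 × 10^-2 M
[PO4^3-] = 5.5 x 10^-2 × (75.1/132.3) = 3.12 x 10^-2 M
Pb3(PO4)2(s) ⇌ 3 Pb^2+(aq) + 2 PO4^3-(aq), so Q = [Pb^2+]^3[PO4^3-]^2
Q = (1.99 x 10^-2)^3(3.12 × 10^-2)^2 = 7.7 × 10^-9
Q > Ksp, so Pb3(PO4)2 will precipitate.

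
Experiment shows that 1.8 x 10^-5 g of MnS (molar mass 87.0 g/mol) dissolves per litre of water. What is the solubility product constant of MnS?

4.3 x 10^-14

Molar solubility s = (1.8 × 10^-5 g/L) / (87.0 g/mol) = 2.07 × 10^-7 M.
MnS(s) <=> Mn^2+ + S^2-
Let s = molar solubility. Then [Mn^2+] = s and [S^2-] = s.
Ksp = [Mn^2+][S^2-]
Ksp = (s)(s) = s^2
Ksp = (2.07 × 10^-7)^2 = 4.3 × 10^-14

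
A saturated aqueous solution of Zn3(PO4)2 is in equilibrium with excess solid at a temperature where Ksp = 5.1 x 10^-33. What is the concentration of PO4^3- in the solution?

[PO4^3-] = 2.7 x 10^-7 M

Zn3(PO4)2(s) ⇌ 3 Zn^2+ + 2 PO4^3-
Ksp = [Zn^2+]^3[PO4^3-]^2
If s mol/L of Zn3(PO4)2 dissolves, [Zn^2+] = 3s and [PO4^3-] = 2s.
Ksp = (3s)^3(2s)^2 = 108s^5
Solving, s = (5.1 x 10^-33/108)^(1/5) = 1.36 × 10^-7 M
[PO4^3-] = 2s = 2.7 × 10^-7 M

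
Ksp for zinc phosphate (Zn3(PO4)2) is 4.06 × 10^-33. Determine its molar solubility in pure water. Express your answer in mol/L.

s = 1.30e-7 M

Zn3(PO4)2(s) ⇌ 3 Zn^2+ + 2 PO4^3-
Ksp = [Zn^2+]^3[PO4^3-]^2
With molar solubility s: [Zn^2+] = 3s, [PO4^3-] = 2s.
So Ksp = (3s)^3 × (2s)^2 = 108s^5
s^5 = 4.06 × 10^-33 / 108, so s = 1.30 x 10^-7 M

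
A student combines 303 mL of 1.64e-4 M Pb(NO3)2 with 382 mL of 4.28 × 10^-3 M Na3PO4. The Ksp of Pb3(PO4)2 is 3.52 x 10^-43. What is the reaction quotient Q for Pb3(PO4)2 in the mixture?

Q ≈ 2.17e-18

Total volume = 303 + 382 = 685 mL.
[Pb^2+] = 1.64 × 10^-4 × (303/685) = 7.254 × 10^-5 M
[PO4^3-] = 4.28 × 10^-3 × (382/685) = 2.387 × 10^-3 M
Pb3(PO4)2(s) <=> 3 Pb^2+(aq) + 2 PO4^3-(aq), so Q = [Pb^2+]^3[PO4^3-]^2
Q = (7.254 × 10^-5)^3(2.387 × 10^-3)^2 = 2.17 × 10^-18
Q > Ksp, so Pb3(PO4)2 will precipitate.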